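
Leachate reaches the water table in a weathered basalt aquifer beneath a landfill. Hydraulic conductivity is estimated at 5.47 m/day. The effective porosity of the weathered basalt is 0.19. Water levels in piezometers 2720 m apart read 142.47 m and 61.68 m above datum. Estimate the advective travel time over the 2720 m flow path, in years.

Hydraulic gradient i = (142.47 − 61.68) / 2720 = 80.79 / 2720 = 0.02970.
Darcy flux q = K · i = 5.470 × 0.02970 = 0.1625 m/day.
Seepage velocity v = q / n_e = 0.1625 / 0.19 = 0.8551 m/day.
Travel time t = L / v = 2720 / 0.8551 = 3181 days = 8.709 years.

8.71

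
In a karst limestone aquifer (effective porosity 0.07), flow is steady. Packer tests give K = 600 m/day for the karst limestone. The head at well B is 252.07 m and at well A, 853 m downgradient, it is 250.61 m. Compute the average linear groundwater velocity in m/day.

Hydraulic gradient i = (252.07 − 250.61) / 853 = 1.46 / 853 = 0.001712.
Darcy flux q = K · i = 600.0 × 0.001712 = 1.027 m/day.
Seepage velocity v = q / n_e = 1.027 / 0.07 = 14.67 m/day.

14.7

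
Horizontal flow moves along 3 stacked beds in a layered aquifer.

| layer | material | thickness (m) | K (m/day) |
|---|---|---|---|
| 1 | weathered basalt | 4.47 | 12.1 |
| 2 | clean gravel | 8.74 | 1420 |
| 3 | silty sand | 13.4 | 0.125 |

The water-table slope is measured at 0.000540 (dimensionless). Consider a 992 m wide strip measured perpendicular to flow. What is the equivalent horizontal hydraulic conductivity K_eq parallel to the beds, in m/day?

468

Flow is parallel to layering, so each bed carries its own Darcy discharge and the transmissivities add.
Σ(K_i·b_i) = 12.1×4.47 + 1420×8.74 + 0.125×13.4 = 12467 m²/day.
Total thickness b = 26.61 m, so K_eq = Σ(K_i·b_i)/b = 468.5 m/day.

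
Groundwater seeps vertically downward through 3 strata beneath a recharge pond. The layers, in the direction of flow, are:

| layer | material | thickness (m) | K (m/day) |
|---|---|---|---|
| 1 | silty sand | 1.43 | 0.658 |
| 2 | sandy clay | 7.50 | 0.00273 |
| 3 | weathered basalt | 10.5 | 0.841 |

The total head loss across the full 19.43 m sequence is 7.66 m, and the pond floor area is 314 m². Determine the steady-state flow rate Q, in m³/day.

0.871

Flow is perpendicular to layering, so the layers act in series and the equivalent K is the thickness-weighted harmonic mean.
Total thickness L = 1.43 + 7.50 + 10.5 = 19.43 m.
Σ(b_i/K_i) = 1.43/0.658 + 7.50/0.00273 + 10.5/0.841 = 2762 d.
K_eq = L / Σ(b_i/K_i) = 19.43 / 2762 = 0.007035 m/day.
Q = K_eq · A · (Δh/L) = 0.007035 × 314 × (7.66/19.43) = 0.8709 m³/day.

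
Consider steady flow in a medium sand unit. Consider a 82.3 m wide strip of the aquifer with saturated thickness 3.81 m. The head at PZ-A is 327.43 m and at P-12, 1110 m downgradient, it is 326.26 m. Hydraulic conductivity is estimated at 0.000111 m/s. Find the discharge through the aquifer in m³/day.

Convert K: 0.000111 m/s × 86400 = 9.590 m/day.
Cross-sectional area A = 82.3 × 3.81 = 313.6 m².
Hydraulic gradient i = (327.43 − 326.26) / 1110 = 1.17 / 1110 = 0.001054.
Darcy's law: Q = K · A · i = 9.590 × 313.6 × 0.001054 = 3.170 m³/day.

3.17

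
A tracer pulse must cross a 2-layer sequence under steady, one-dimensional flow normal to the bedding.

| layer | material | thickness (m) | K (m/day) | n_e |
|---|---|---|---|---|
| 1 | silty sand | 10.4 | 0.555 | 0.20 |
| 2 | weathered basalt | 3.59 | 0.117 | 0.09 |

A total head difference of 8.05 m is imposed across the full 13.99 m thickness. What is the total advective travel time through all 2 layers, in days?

14.8

With flow normal to the layers, continuity requires the same specific discharge q through every layer.
Σ(b_i/K_i) = 10.4/0.555 + 3.59/0.117 = 49.42 d.
q = Δh / Σ(b_i/K_i) = 8.05 / 49.42 = 0.1629 m/day.
In each layer the seepage velocity is v_i = q/n_i, so the layer transit time is t_i = b_i·n_i / q:
  layer 1 (silty sand): t_1 = 10.4 × 0.20 / 0.1629 = 12.77 d
  layer 2 (weathered basalt): t_2 = 3.59 × 0.09 / 0.1629 = 1.984 d
Total t = Σ t_i = 14.75 days.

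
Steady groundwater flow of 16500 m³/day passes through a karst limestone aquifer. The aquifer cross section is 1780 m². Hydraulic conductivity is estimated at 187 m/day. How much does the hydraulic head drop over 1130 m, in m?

56.0

From Q = K·A·i, i = Q / (K·A) = 16500 / (187.0 × 1780) = 0.04957.
Head loss Δh = i · L = 0.04957 × 1130 = 56.01 m.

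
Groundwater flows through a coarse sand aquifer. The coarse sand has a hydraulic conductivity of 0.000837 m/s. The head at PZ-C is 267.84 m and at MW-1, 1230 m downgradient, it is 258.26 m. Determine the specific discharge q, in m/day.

0.563

Convert K: 0.000837 m/s × 86400 = 72.32 m/day.
Hydraulic gradient i = (267.84 − 258.26) / 1230 = 9.58 / 1230 = 0.007789.
Specific discharge q = K · i = 72.32 × 0.007789 = 0.5632 m/day.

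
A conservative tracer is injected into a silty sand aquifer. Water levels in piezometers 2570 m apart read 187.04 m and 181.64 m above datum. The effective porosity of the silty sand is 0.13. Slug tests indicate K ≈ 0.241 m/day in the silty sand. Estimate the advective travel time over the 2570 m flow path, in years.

Hydraulic gradient i = (187.04 − 181.64) / 2570 = 5.4 / 2570 = 0.002101.
Darcy flux q = K · i = 0.2410 × 0.002101 = 0.0005064 m/day.
Seepage velocity v = q / n_e = 0.0005064 / 0.13 = 0.003895 m/day.
Travel time t = L / v = 2570 / 0.003895 = 6.598e+05 days = 1806 years.

1810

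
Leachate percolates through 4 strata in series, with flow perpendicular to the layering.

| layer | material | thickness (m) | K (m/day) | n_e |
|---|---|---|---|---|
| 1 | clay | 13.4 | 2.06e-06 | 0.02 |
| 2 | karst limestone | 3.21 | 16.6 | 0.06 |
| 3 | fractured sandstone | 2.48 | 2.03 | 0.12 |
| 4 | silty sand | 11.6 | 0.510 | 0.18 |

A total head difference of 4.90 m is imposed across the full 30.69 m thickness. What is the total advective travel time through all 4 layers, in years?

With flow normal to the layers, continuity requires the same specific discharge q through every layer.
Σ(b_i/K_i) = 13.4/2.06e-06 + 3.21/16.6 + 2.48/2.03 + 11.6/0.510 = 6.505e+06 d.
q = Δh / Σ(b_i/K_i) = 4.90 / 6.505e+06 = 7.533e-07 m/day.
In each layer the seepage velocity is v_i = q/n_i, so the layer transit time is t_i = b_i·n_i / q:
  layer 1 (clay): t_1 = 13.4 × 0.02 / 7.533e-07 = 3.558e+05 d
  layer 2 (karst limestone): t_2 = 3.21 × 0.06 / 7.533e-07 = 2.557e+05 d
  layer 3 (fractured sandstone): t_3 = 2.48 × 0.12 / 7.533e-07 = 3.951e+05 d
  layer 4 (silty sand): t_4 = 11.6 × 0.18 / 7.533e-07 = 2.772e+06 d
Total t = Σ t_i = 3.778e+06 days = 10345 years.

10300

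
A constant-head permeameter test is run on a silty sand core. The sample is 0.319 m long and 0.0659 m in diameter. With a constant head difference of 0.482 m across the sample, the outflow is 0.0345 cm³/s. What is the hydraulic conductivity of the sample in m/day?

0.578

Cross-sectional area A = π·(d/2)² = π × (0.0659/2)² = 0.003411 m².
Convert discharge: 0.0345 cm³/s = 3.450e-08 m³/s.
Darcy's law rearranged: K = Q·L / (A·Δh) = 3.450e-08 × 0.319 / (0.003411 × 0.482) = 6.694e-06 m/s = 0.5784 m/day.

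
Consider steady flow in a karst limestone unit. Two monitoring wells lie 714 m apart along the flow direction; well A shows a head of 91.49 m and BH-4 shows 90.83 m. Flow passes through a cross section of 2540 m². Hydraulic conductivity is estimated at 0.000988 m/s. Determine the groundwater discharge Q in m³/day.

Convert K: 0.000988 m/s × 86400 = 85.36 m/day.
Hydraulic gradient i = (91.49 − 90.83) / 714 = 0.66 / 714 = 0.0009244.
Darcy's law: Q = K · A · i = 85.36 × 2540 × 0.0009244 = 200.4 m³/day.

200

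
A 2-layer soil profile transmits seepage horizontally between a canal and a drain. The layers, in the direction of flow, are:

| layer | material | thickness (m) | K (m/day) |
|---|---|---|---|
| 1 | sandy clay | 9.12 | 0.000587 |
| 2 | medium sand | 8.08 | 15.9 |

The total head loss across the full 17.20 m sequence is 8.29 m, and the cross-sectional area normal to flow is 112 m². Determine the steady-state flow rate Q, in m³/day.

0.0598

Flow is perpendicular to layering, so the layers act in series and the equivalent K is the thickness-weighted harmonic mean.
Total thickness L = 9.12 + 8.08 = 17.20 m.
Σ(b_i/K_i) = 9.12/0.000587 + 8.08/15.9 = 15537 d.
K_eq = L / Σ(b_i/K_i) = 17.20 / 15537 = 0.001107 m/day.
Q = K_eq · A · (Δh/L) = 0.001107 × 112 × (8.29/17.20) = 0.05976 m³/day.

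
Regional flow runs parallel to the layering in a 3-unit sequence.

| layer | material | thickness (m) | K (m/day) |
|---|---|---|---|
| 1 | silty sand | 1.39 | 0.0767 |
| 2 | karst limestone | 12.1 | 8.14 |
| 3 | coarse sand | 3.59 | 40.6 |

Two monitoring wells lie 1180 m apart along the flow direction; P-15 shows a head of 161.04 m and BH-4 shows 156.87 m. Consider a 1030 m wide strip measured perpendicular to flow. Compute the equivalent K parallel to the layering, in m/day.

14.3

Flow is parallel to layering, so each bed carries its own Darcy discharge and the transmissivities add.
Σ(K_i·b_i) = 0.0767×1.39 + 8.14×12.1 + 40.6×3.59 = 244.4 m²/day.
Total thickness b = 17.08 m, so K_eq = Σ(K_i·b_i)/b = 14.31 m/day.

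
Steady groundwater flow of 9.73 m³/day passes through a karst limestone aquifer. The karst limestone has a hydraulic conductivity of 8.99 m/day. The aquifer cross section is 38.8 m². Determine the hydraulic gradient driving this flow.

0.0279

From Q = K·A·i, i = Q / (K·A) = 9.73 / (8.990 × 38.80) = 0.02789.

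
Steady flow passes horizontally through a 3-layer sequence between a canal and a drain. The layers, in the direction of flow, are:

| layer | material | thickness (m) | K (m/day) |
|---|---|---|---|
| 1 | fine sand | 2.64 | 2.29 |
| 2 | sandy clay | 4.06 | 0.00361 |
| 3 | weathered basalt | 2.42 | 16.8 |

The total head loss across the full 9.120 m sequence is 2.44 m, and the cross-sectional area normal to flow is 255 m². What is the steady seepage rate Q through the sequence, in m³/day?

Flow is perpendicular to layering, so the layers act in series and the equivalent K is the thickness-weighted harmonic mean.
Total thickness L = 2.64 + 4.06 + 2.42 = 9.120 m.
Σ(b_i/K_i) = 2.64/2.29 + 4.06/0.00361 + 2.42/16.8 = 1126 d.
K_eq = L / Σ(b_i/K_i) = 9.120 / 1126 = 0.008100 m/day.
Q = K_eq · A · (Δh/L) = 0.008100 × 255 × (2.44/9.120) = 0.5526 m³/day.

0.553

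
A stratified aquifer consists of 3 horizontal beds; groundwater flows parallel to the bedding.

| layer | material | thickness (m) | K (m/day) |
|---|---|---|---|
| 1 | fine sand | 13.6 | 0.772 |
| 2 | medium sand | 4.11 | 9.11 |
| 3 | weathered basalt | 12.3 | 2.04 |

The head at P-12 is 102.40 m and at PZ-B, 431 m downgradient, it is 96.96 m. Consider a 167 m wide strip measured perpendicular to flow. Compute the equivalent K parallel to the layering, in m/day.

2.43

Flow is parallel to layering, so each bed carries its own Darcy discharge and the transmissivities add.
Σ(K_i·b_i) = 0.772×13.6 + 9.11×4.11 + 2.04×12.3 = 73.03 m²/day.
Total thickness b = 30.01 m, so K_eq = Σ(K_i·b_i)/b = 2.434 m/day.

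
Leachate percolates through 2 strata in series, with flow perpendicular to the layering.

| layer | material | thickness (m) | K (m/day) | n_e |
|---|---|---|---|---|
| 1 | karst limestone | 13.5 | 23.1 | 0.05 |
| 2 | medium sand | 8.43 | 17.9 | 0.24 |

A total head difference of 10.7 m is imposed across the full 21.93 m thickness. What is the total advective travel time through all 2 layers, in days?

With flow normal to the layers, continuity requires the same specific discharge q through every layer.
Σ(b_i/K_i) = 13.5/23.1 + 8.43/17.9 = 1.055 d.
q = Δh / Σ(b_i/K_i) = 10.7 / 1.055 = 10.14 m/day.
In each layer the seepage velocity is v_i = q/n_i, so the layer transit time is t_i = b_i·n_i / q:
  layer 1 (karst limestone): t_1 = 13.5 × 0.05 / 10.14 = 0.06658 d
  layer 2 (medium sand): t_2 = 8.43 × 0.24 / 10.14 = 0.1996 d
Total t = Σ t_i = 0.2661 days.

0.266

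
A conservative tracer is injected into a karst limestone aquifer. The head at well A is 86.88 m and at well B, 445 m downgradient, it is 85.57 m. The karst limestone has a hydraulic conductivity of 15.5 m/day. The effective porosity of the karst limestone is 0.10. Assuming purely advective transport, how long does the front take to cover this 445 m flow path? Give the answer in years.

2.67

Hydraulic gradient i = (86.88 − 85.57) / 445 = 1.31 / 445 = 0.002944.
Darcy flux q = K · i = 15.50 × 0.002944 = 0.04563 m/day.
Seepage velocity v = q / n_e = 0.04563 / 0.10 = 0.4563 m/day.
Travel time t = L / v = 445 / 0.4563 = 975.3 days = 2.670 years.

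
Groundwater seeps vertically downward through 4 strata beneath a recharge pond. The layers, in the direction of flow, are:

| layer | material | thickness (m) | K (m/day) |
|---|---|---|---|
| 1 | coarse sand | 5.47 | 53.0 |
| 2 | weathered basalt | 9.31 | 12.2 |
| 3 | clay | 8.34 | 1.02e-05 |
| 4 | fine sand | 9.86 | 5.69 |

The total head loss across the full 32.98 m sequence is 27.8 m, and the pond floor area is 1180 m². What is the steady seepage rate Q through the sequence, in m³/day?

0.0401

Flow is perpendicular to layering, so the layers act in series and the equivalent K is the thickness-weighted harmonic mean.
Total thickness L = 5.47 + 9.31 + 8.34 + 9.86 = 32.98 m.
Σ(b_i/K_i) = 5.47/53.0 + 9.31/12.2 + 8.34/1.02e-05 + 9.86/5.69 = 8.176e+05 d.
K_eq = L / Σ(b_i/K_i) = 32.98 / 8.176e+05 = 4.034e-05 m/day.
Q = K_eq · A · (Δh/L) = 4.034e-05 × 1180 × (27.8/32.98) = 0.04012 m³/day.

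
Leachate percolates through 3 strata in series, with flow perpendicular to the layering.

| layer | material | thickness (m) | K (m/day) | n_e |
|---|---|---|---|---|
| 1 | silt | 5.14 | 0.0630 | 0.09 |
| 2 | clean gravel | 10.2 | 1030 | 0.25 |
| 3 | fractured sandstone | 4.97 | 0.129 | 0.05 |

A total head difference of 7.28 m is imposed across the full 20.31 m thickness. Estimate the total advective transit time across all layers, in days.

53.8

With flow normal to the layers, continuity requires the same specific discharge q through every layer.
Σ(b_i/K_i) = 5.14/0.0630 + 10.2/1030 + 4.97/0.129 = 120.1 d.
q = Δh / Σ(b_i/K_i) = 7.28 / 120.1 = 0.06060 m/day.
In each layer the seepage velocity is v_i = q/n_i, so the layer transit time is t_i = b_i·n_i / q:
  layer 1 (silt): t_1 = 5.14 × 0.09 / 0.06060 = 7.633 d
  layer 2 (clean gravel): t_2 = 10.2 × 0.25 / 0.06060 = 42.08 d
  layer 3 (fractured sandstone): t_3 = 4.97 × 0.05 / 0.06060 = 4.100 d
Total t = Σ t_i = 53.81 days.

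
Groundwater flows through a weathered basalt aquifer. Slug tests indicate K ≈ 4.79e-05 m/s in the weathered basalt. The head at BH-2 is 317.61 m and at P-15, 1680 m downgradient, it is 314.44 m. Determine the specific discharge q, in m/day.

Convert K: 4.79e-05 m/s × 86400 = 4.139 m/day.
Hydraulic gradient i = (317.61 − 314.44) / 1680 = 3.17 / 1680 = 0.001887.
Specific discharge q = K · i = 4.139 × 0.001887 = 0.007809 m/day.

0.00781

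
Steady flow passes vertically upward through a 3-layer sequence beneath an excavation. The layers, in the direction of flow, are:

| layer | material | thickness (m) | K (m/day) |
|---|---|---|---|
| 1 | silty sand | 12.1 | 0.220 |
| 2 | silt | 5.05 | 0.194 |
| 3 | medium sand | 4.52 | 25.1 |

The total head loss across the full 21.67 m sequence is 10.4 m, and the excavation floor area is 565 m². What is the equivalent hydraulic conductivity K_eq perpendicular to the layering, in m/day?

0.267

Flow is perpendicular to layering, so the layers act in series and the equivalent K is the thickness-weighted harmonic mean.
Total thickness L = 12.1 + 5.05 + 4.52 = 21.67 m.
Σ(b_i/K_i) = 12.1/0.220 + 5.05/0.194 + 4.52/25.1 = 81.21 d.
K_eq = L / Σ(b_i/K_i) = 21.67 / 81.21 = 0.2668 m/day.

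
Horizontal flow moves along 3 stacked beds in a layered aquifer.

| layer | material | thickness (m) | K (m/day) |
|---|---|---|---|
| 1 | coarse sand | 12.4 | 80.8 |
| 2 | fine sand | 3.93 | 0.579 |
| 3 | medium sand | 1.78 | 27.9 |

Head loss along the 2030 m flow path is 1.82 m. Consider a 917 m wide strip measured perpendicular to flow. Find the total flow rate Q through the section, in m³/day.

Flow is parallel to layering, so each bed carries its own Darcy discharge and the transmissivities add.
Σ(K_i·b_i) = 80.8×12.4 + 0.579×3.93 + 27.9×1.78 = 1054 m²/day.
Hydraulic gradient i = Δh / L = 1.82 / 2030 = 0.0008966.
Q = Σ(K_i·b_i) · W · i = 1054 × 917 × 0.0008966 = 866.4 m³/day.

866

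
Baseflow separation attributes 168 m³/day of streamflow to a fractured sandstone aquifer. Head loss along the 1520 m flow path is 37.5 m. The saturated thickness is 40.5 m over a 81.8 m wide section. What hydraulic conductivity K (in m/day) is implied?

2.06

Cross-sectional area A = 81.8 × 40.5 = 3313 m².
Hydraulic gradient i = Δh / L = 37.5 / 1520 = 0.02467.
From Q = K·A·i, K = Q / (A·i) = 168 / (3313 × 0.02467) = 2.055 m/day.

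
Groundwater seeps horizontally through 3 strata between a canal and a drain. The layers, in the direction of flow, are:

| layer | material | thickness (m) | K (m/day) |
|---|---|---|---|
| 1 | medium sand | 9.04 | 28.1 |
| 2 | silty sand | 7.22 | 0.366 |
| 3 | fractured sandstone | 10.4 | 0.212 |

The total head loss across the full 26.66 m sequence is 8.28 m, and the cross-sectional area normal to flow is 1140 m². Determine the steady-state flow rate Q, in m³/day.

Flow is perpendicular to layering, so the layers act in series and the equivalent K is the thickness-weighted harmonic mean.
Total thickness L = 9.04 + 7.22 + 10.4 = 26.66 m.
Σ(b_i/K_i) = 9.04/28.1 + 7.22/0.366 + 10.4/0.212 = 69.11 d.
K_eq = L / Σ(b_i/K_i) = 26.66 / 69.11 = 0.3858 m/day.
Q = K_eq · A · (Δh/L) = 0.3858 × 1140 × (8.28/26.66) = 136.6 m³/day.

137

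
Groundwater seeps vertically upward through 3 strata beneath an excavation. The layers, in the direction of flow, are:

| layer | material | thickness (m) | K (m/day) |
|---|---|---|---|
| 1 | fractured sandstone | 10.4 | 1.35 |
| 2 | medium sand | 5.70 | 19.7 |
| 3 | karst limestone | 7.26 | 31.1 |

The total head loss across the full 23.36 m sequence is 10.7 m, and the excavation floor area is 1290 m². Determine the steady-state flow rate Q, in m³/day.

1680

Flow is perpendicular to layering, so the layers act in series and the equivalent K is the thickness-weighted harmonic mean.
Total thickness L = 10.4 + 5.70 + 7.26 = 23.36 m.
Σ(b_i/K_i) = 10.4/1.35 + 5.70/19.7 + 7.26/31.1 = 8.226 d.
K_eq = L / Σ(b_i/K_i) = 23.36 / 8.226 = 2.840 m/day.
Q = K_eq · A · (Δh/L) = 2.840 × 1290 × (10.7/23.36) = 1678 m³/day.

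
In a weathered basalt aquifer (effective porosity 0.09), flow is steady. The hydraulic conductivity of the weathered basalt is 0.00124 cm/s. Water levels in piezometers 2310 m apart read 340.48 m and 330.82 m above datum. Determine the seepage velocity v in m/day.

Convert K: 0.00124 cm/s × 864 = 1.071 m/day.
Hydraulic gradient i = (340.48 − 330.82) / 2310 = 9.66 / 2310 = 0.004182.
Darcy flux q = K · i = 1.071 × 0.004182 = 0.004480 m/day.
Seepage velocity v = q / n_e = 0.004480 / 0.09 = 0.04978 m/day.

0.0498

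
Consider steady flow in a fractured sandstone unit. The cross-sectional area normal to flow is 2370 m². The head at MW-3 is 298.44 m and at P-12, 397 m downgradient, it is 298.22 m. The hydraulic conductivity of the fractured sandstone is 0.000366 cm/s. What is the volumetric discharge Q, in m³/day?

0.415

Convert K: 0.000366 cm/s × 864 = 0.3162 m/day.
Hydraulic gradient i = (298.44 − 298.22) / 397 = 0.22 / 397 = 0.0005542.
Darcy's law: Q = K · A · i = 0.3162 × 2370 × 0.0005542 = 0.4153 m³/day.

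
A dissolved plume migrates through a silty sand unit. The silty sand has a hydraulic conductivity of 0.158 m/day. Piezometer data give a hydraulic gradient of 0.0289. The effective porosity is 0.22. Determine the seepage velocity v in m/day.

0.0208

Hydraulic gradient i = 0.0289.
Darcy flux q = K · i = 0.1580 × 0.02890 = 0.004566 m/day.
Seepage velocity v = q / n_e = 0.004566 / 0.22 = 0.02076 m/day.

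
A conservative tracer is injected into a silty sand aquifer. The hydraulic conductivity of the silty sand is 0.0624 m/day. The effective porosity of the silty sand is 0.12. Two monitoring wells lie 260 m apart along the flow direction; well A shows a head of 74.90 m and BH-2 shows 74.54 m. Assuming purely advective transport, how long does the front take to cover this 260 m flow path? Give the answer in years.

989

Hydraulic gradient i = (74.90 − 74.54) / 260 = 0.36 / 260 = 0.001385.
Darcy flux q = K · i = 0.06240 × 0.001385 = 8.640e-05 m/day.
Seepage velocity v = q / n_e = 8.640e-05 / 0.12 = 0.0007200 m/day.
Travel time t = L / v = 260 / 0.0007200 = 3.611e+05 days = 988.7 years.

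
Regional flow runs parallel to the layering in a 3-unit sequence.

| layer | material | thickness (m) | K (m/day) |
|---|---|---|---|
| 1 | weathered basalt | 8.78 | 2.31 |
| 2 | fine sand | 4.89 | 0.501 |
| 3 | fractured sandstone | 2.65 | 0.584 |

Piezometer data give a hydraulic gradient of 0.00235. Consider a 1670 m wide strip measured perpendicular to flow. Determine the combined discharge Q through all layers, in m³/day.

Flow is parallel to layering, so each bed carries its own Darcy discharge and the transmissivities add.
Σ(K_i·b_i) = 2.31×8.78 + 0.501×4.89 + 0.584×2.65 = 24.28 m²/day.
Hydraulic gradient i = 0.00235.
Q = Σ(K_i·b_i) · W · i = 24.28 × 1670 × 0.002350 = 95.28 m³/day.

95.3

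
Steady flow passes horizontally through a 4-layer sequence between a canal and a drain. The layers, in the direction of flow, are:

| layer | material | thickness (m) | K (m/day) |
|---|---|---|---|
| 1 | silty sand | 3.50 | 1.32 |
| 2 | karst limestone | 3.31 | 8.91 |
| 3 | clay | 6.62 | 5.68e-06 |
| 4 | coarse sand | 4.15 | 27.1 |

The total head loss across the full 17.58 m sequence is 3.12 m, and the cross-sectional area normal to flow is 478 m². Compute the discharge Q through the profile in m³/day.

0.00128

Flow is perpendicular to layering, so the layers act in series and the equivalent K is the thickness-weighted harmonic mean.
Total thickness L = 3.50 + 3.31 + 6.62 + 4.15 = 17.58 m.
Σ(b_i/K_i) = 3.50/1.32 + 3.31/8.91 + 6.62/5.68e-06 + 4.15/27.1 = 1.165e+06 d.
K_eq = L / Σ(b_i/K_i) = 17.58 / 1.165e+06 = 1.508e-05 m/day.
Q = K_eq · A · (Δh/L) = 1.508e-05 × 478 × (3.12/17.58) = 0.001280 m³/day.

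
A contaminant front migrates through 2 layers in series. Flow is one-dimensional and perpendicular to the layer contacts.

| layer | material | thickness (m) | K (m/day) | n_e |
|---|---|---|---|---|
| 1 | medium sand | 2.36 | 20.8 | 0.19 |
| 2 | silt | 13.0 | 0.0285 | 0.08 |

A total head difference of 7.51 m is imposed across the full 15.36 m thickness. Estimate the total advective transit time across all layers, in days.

With flow normal to the layers, continuity requires the same specific discharge q through every layer.
Σ(b_i/K_i) = 2.36/20.8 + 13.0/0.0285 = 456.3 d.
q = Δh / Σ(b_i/K_i) = 7.51 / 456.3 = 0.01646 m/day.
In each layer the seepage velocity is v_i = q/n_i, so the layer transit time is t_i = b_i·n_i / q:
  layer 1 (medium sand): t_1 = 2.36 × 0.19 / 0.01646 = 27.24 d
  layer 2 (silt): t_2 = 13.0 × 0.08 / 0.01646 = 63.18 d
Total t = Σ t_i = 90.42 days.

90.4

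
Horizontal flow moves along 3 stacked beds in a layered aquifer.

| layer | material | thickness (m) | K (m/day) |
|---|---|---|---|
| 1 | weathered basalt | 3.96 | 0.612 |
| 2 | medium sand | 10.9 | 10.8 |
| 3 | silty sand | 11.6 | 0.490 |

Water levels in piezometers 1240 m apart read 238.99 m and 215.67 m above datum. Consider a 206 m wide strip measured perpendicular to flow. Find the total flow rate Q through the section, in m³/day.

487

Flow is parallel to layering, so each bed carries its own Darcy discharge and the transmissivities add.
Σ(K_i·b_i) = 0.612×3.96 + 10.8×10.9 + 0.490×11.6 = 125.8 m²/day.
Hydraulic gradient i = (238.99 − 215.67) / 1240 = 23.32 / 1240 = 0.01881.
Q = Σ(K_i·b_i) · W · i = 125.8 × 206 × 0.01881 = 487.5 m³/day.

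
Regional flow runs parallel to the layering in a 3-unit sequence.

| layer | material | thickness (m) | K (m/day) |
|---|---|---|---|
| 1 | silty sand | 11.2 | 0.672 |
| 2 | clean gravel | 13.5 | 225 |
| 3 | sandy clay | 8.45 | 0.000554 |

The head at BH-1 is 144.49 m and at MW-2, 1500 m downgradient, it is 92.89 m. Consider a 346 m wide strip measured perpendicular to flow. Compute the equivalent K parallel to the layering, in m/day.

Flow is parallel to layering, so each bed carries its own Darcy discharge and the transmissivities add.
Σ(K_i·b_i) = 0.672×11.2 + 225×13.5 + 0.000554×8.45 = 3045 m²/day.
Total thickness b = 33.15 m, so K_eq = Σ(K_i·b_i)/b = 91.86 m/day.

91.9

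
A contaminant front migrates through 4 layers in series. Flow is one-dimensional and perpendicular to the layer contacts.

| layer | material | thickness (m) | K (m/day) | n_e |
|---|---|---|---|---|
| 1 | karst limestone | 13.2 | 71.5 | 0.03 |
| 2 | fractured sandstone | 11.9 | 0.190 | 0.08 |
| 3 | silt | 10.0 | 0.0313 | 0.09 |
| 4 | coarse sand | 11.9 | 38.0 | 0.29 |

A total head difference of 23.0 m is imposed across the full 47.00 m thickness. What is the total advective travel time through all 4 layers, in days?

With flow normal to the layers, continuity requires the same specific discharge q through every layer.
Σ(b_i/K_i) = 13.2/71.5 + 11.9/0.190 + 10.0/0.0313 + 11.9/38.0 = 382.6 d.
q = Δh / Σ(b_i/K_i) = 23.0 / 382.6 = 0.06011 m/day.
In each layer the seepage velocity is v_i = q/n_i, so the layer transit time is t_i = b_i·n_i / q:
  layer 1 (karst limestone): t_1 = 13.2 × 0.03 / 0.06011 = 6.588 d
  layer 2 (fractured sandstone): t_2 = 11.9 × 0.08 / 0.06011 = 15.84 d
  layer 3 (silt): t_3 = 10.0 × 0.09 / 0.06011 = 14.97 d
  layer 4 (coarse sand): t_4 = 11.9 × 0.29 / 0.06011 = 57.41 d
Total t = Σ t_i = 94.81 days.

94.8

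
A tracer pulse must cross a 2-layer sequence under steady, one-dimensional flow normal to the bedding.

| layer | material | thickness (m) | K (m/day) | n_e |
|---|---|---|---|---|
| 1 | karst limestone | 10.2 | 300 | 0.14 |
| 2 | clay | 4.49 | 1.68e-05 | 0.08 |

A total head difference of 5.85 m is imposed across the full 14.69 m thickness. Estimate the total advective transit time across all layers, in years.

224

With flow normal to the layers, continuity requires the same specific discharge q through every layer.
Σ(b_i/K_i) = 10.2/300 + 4.49/1.68e-05 = 2.673e+05 d.
q = Δh / Σ(b_i/K_i) = 5.85 / 2.673e+05 = 2.189e-05 m/day.
In each layer the seepage velocity is v_i = q/n_i, so the layer transit time is t_i = b_i·n_i / q:
  layer 1 (karst limestone): t_1 = 10.2 × 0.14 / 2.189e-05 = 65239 d
  layer 2 (clay): t_2 = 4.49 × 0.08 / 2.189e-05 = 16410 d
Total t = Σ t_i = 81650 days = 223.5 years.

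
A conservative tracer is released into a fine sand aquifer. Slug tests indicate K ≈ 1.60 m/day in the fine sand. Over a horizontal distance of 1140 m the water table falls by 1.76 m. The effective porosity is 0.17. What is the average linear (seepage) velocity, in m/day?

0.0145

Hydraulic gradient i = Δh / L = 1.76 / 1140 = 0.001544.
Darcy flux q = K · i = 1.600 × 0.001544 = 0.002470 m/day.
Seepage velocity v = q / n_e = 0.002470 / 0.17 = 0.01453 m/day.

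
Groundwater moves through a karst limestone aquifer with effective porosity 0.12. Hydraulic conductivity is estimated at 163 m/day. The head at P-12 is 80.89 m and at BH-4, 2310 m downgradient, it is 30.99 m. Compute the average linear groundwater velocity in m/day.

29.3

Hydraulic gradient i = (80.89 − 30.99) / 2310 = 49.9 / 2310 = 0.02160.
Darcy flux q = K · i = 163.0 × 0.02160 = 3.521 m/day.
Seepage velocity v = q / n_e = 3.521 / 0.12 = 29.34 m/day.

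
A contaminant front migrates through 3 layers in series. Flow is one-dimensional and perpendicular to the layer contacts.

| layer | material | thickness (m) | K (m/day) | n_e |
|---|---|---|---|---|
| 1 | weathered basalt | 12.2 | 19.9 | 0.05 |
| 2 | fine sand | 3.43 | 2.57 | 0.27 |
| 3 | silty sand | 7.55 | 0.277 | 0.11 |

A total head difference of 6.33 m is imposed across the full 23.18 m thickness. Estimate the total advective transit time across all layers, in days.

With flow normal to the layers, continuity requires the same specific discharge q through every layer.
Σ(b_i/K_i) = 12.2/19.9 + 3.43/2.57 + 7.55/0.277 = 29.20 d.
q = Δh / Σ(b_i/K_i) = 6.33 / 29.20 = 0.2168 m/day.
In each layer the seepage velocity is v_i = q/n_i, so the layer transit time is t_i = b_i·n_i / q:
  layer 1 (weathered basalt): t_1 = 12.2 × 0.05 / 0.2168 = 2.814 d
  layer 2 (fine sand): t_2 = 3.43 × 0.27 / 0.2168 = 4.273 d
  layer 3 (silty sand): t_3 = 7.55 × 0.11 / 0.2168 = 3.832 d
Total t = Σ t_i = 10.92 days.

10.9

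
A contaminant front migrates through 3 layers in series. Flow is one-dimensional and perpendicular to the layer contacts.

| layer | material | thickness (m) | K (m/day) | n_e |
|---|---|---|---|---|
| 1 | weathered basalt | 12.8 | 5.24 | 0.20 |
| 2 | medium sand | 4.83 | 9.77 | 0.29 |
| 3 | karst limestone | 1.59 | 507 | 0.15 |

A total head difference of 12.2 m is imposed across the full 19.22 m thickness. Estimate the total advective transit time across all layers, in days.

1.01

With flow normal to the layers, continuity requires the same specific discharge q through every layer.
Σ(b_i/K_i) = 12.8/5.24 + 4.83/9.77 + 1.59/507 = 2.940 d.
q = Δh / Σ(b_i/K_i) = 12.2 / 2.940 = 4.149 m/day.
In each layer the seepage velocity is v_i = q/n_i, so the layer transit time is t_i = b_i·n_i / q:
  layer 1 (weathered basalt): t_1 = 12.8 × 0.20 / 4.149 = 0.6170 d
  layer 2 (medium sand): t_2 = 4.83 × 0.29 / 4.149 = 0.3376 d
  layer 3 (karst limestone): t_3 = 1.59 × 0.15 / 4.149 = 0.05748 d
Total t = Σ t_i = 1.012 days.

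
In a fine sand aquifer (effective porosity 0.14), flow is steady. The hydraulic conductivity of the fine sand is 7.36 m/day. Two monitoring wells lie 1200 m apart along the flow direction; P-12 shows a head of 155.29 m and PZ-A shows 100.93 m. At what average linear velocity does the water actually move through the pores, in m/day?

2.38

Hydraulic gradient i = (155.29 − 100.93) / 1200 = 54.36 / 1200 = 0.04530.
Darcy flux q = K · i = 7.360 × 0.04530 = 0.3334 m/day.
Seepage velocity v = q / n_e = 0.3334 / 0.14 = 2.381 m/day.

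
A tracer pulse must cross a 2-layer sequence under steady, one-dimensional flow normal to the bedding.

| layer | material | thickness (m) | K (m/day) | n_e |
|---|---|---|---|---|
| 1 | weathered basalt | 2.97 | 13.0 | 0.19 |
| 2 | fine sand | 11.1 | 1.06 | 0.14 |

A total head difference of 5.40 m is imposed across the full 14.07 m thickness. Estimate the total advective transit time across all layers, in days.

4.20

With flow normal to the layers, continuity requires the same specific discharge q through every layer.
Σ(b_i/K_i) = 2.97/13.0 + 11.1/1.06 = 10.70 d.
q = Δh / Σ(b_i/K_i) = 5.40 / 10.70 = 0.5047 m/day.
In each layer the seepage velocity is v_i = q/n_i, so the layer transit time is t_i = b_i·n_i / q:
  layer 1 (weathered basalt): t_1 = 2.97 × 0.19 / 0.5047 = 1.118 d
  layer 2 (fine sand): t_2 = 11.1 × 0.14 / 0.5047 = 3.079 d
Total t = Σ t_i = 4.197 days.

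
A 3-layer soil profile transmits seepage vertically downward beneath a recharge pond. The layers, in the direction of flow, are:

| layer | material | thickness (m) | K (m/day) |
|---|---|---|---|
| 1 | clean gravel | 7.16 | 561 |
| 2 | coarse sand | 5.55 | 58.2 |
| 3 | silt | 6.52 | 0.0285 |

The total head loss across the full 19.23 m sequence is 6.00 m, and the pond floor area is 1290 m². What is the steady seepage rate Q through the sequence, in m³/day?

33.8

Flow is perpendicular to layering, so the layers act in series and the equivalent K is the thickness-weighted harmonic mean.
Total thickness L = 7.16 + 5.55 + 6.52 = 19.23 m.
Σ(b_i/K_i) = 7.16/561 + 5.55/58.2 + 6.52/0.0285 = 228.9 d.
K_eq = L / Σ(b_i/K_i) = 19.23 / 228.9 = 0.08402 m/day.
Q = K_eq · A · (Δh/L) = 0.08402 × 1290 × (6.00/19.23) = 33.82 m³/day.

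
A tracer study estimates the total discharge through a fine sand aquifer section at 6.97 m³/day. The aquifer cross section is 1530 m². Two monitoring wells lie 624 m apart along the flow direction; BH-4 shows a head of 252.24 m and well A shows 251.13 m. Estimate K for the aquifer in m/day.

2.56

Hydraulic gradient i = (252.24 − 251.13) / 624 = 1.11 / 624 = 0.001779.
From Q = K·A·i, K = Q / (A·i) = 6.97 / (1530 × 0.001779) = 2.561 m/day.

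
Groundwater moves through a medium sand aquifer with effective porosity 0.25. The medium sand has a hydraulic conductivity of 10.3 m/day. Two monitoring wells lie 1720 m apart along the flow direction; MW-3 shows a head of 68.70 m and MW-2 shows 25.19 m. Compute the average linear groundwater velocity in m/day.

Hydraulic gradient i = (68.70 − 25.19) / 1720 = 43.51 / 1720 = 0.02530.
Darcy flux q = K · i = 10.30 × 0.02530 = 0.2606 m/day.
Seepage velocity v = q / n_e = 0.2606 / 0.25 = 1.042 m/day.

1.04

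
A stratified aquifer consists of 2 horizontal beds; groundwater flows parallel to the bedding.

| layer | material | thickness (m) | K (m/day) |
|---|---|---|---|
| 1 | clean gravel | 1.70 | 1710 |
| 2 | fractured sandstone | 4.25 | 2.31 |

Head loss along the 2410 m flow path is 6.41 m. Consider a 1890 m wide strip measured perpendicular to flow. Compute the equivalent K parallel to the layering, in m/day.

490

Flow is parallel to layering, so each bed carries its own Darcy discharge and the transmissivities add.
Σ(K_i·b_i) = 1710×1.70 + 2.31×4.25 = 2917 m²/day.
Total thickness b = 5.950 m, so K_eq = Σ(K_i·b_i)/b = 490.2 m/day.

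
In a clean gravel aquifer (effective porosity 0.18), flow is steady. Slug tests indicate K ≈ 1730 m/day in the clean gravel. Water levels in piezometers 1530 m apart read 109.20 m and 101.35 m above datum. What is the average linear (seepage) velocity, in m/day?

49.3

Hydraulic gradient i = (109.20 − 101.35) / 1530 = 7.85 / 1530 = 0.005131.
Darcy flux q = K · i = 1730 × 0.005131 = 8.876 m/day.
Seepage velocity v = q / n_e = 8.876 / 0.18 = 49.31 m/day.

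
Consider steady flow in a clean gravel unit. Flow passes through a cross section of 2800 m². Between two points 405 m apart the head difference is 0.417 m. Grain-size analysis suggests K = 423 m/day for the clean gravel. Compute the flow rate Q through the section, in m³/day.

Hydraulic gradient i = Δh / L = 0.417 / 405 = 0.001030.
Darcy's law: Q = K · A · i = 423.0 × 2800 × 0.001030 = 1219 m³/day.

1220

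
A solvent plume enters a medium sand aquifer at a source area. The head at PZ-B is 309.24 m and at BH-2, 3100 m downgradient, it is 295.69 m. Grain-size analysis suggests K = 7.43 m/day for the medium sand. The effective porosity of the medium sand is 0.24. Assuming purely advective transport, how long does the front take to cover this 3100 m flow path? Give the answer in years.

Hydraulic gradient i = (309.24 − 295.69) / 3100 = 13.55 / 3100 = 0.004371.
Darcy flux q = K · i = 7.430 × 0.004371 = 0.03248 m/day.
Seepage velocity v = q / n_e = 0.03248 / 0.24 = 0.1353 m/day.
Travel time t = L / v = 3100 / 0.1353 = 22909 days = 62.72 years.

62.7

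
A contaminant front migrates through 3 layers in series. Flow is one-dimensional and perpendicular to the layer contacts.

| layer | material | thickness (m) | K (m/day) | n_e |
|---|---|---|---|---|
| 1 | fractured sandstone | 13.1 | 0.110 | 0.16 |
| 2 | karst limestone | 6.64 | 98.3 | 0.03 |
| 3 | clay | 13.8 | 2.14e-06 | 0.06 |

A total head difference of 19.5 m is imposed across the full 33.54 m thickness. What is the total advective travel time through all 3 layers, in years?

2830

With flow normal to the layers, continuity requires the same specific discharge q through every layer.
Σ(b_i/K_i) = 13.1/0.110 + 6.64/98.3 + 13.8/2.14e-06 = 6.449e+06 d.
q = Δh / Σ(b_i/K_i) = 19.5 / 6.449e+06 = 3.024e-06 m/day.
In each layer the seepage velocity is v_i = q/n_i, so the layer transit time is t_i = b_i·n_i / q:
  layer 1 (fractured sandstone): t_1 = 13.1 × 0.16 / 3.024e-06 = 6.932e+05 d
  layer 2 (karst limestone): t_2 = 6.64 × 0.03 / 3.024e-06 = 65876 d
  layer 3 (clay): t_3 = 13.8 × 0.06 / 3.024e-06 = 2.738e+05 d
Total t = Σ t_i = 1.033e+06 days = 2828 years.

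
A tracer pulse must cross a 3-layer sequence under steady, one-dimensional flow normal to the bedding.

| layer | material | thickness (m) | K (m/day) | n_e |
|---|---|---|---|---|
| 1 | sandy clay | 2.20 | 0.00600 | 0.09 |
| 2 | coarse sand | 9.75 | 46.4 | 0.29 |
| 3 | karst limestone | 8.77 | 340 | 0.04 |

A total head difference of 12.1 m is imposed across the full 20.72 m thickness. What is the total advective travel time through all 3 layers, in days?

102

With flow normal to the layers, continuity requires the same specific discharge q through every layer.
Σ(b_i/K_i) = 2.20/0.00600 + 9.75/46.4 + 8.77/340 = 366.9 d.
q = Δh / Σ(b_i/K_i) = 12.1 / 366.9 = 0.03298 m/day.
In each layer the seepage velocity is v_i = q/n_i, so the layer transit time is t_i = b_i·n_i / q:
  layer 1 (sandy clay): t_1 = 2.20 × 0.09 / 0.03298 = 6.004 d
  layer 2 (coarse sand): t_2 = 9.75 × 0.29 / 0.03298 = 85.74 d
  layer 3 (karst limestone): t_3 = 8.77 × 0.04 / 0.03298 = 10.64 d
Total t = Σ t_i = 102.4 days.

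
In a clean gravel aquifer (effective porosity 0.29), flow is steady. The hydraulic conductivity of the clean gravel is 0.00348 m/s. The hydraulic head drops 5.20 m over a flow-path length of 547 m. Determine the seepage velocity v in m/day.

9.86

Convert K: 0.00348 m/s × 86400 = 300.7 m/day.
Hydraulic gradient i = Δh / L = 5.20 / 547 = 0.009506.
Darcy flux q = K · i = 300.7 × 0.009506 = 2.858 m/day.
Seepage velocity v = q / n_e = 2.858 / 0.29 = 9.856 m/day.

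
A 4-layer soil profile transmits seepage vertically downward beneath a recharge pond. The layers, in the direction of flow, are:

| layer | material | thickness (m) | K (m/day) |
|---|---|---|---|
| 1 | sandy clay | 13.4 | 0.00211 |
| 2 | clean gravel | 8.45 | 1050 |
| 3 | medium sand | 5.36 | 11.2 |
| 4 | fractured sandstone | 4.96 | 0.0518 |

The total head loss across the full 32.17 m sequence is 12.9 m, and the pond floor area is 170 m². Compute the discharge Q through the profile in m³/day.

Flow is perpendicular to layering, so the layers act in series and the equivalent K is the thickness-weighted harmonic mean.
Total thickness L = 13.4 + 8.45 + 5.36 + 4.96 = 32.17 m.
Σ(b_i/K_i) = 13.4/0.00211 + 8.45/1050 + 5.36/11.2 + 4.96/0.0518 = 6447 d.
K_eq = L / Σ(b_i/K_i) = 32.17 / 6447 = 0.004990 m/day.
Q = K_eq · A · (Δh/L) = 0.004990 × 170 × (12.9/32.17) = 0.3402 m³/day.

0.340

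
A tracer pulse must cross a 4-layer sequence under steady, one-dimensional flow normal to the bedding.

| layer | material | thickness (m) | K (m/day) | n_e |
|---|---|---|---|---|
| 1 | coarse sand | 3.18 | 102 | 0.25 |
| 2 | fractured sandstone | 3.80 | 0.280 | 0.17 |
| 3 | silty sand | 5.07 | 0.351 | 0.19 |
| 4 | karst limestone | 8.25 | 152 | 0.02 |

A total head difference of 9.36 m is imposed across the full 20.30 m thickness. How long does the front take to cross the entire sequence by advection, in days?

7.71

With flow normal to the layers, continuity requires the same specific discharge q through every layer.
Σ(b_i/K_i) = 3.18/102 + 3.80/0.280 + 5.07/0.351 + 8.25/152 = 28.10 d.
q = Δh / Σ(b_i/K_i) = 9.36 / 28.10 = 0.3331 m/day.
In each layer the seepage velocity is v_i = q/n_i, so the layer transit time is t_i = b_i·n_i / q:
  layer 1 (coarse sand): t_1 = 3.18 × 0.25 / 0.3331 = 2.387 d
  layer 2 (fractured sandstone): t_2 = 3.80 × 0.17 / 0.3331 = 1.939 d
  layer 3 (silty sand): t_3 = 5.07 × 0.19 / 0.3331 = 2.892 d
  layer 4 (karst limestone): t_4 = 8.25 × 0.02 / 0.3331 = 0.4954 d
Total t = Σ t_i = 7.714 days.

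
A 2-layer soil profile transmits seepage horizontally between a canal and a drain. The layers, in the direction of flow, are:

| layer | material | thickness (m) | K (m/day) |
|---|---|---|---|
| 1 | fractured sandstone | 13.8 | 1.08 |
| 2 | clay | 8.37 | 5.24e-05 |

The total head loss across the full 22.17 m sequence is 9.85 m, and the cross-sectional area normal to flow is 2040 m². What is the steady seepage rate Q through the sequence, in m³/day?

0.126

Flow is perpendicular to layering, so the layers act in series and the equivalent K is the thickness-weighted harmonic mean.
Total thickness L = 13.8 + 8.37 = 22.17 m.
Σ(b_i/K_i) = 13.8/1.08 + 8.37/5.24e-05 = 1.597e+05 d.
K_eq = L / Σ(b_i/K_i) = 22.17 / 1.597e+05 = 0.0001388 m/day.
Q = K_eq · A · (Δh/L) = 0.0001388 × 2040 × (9.85/22.17) = 0.1258 m³/day.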